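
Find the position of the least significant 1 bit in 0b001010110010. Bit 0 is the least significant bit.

1

0b001010110010 = 1010110010
Trailing zeros: 1, so the lowest set bit is bit 1 (value 2).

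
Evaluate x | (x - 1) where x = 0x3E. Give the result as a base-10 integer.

x = 111110 = 62
x - 1 = 111101
OR    = 111111 = 63
(x | (x - 1) sets all bits below the lowest set bit.)

63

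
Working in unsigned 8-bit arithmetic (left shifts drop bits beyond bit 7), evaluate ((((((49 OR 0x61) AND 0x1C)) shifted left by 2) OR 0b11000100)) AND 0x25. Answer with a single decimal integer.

4

49 = 00110001
0x61 = 01100001
→ OR → 01110001 = 113
0x1C = 00011100
→ AND → 00010000 = 16
→ shifted left by 2 (mod 2^8) → 01000000 = 64
0b11000100 = 11000100
→ OR → 11000100 = 196
0x25 = 00100101
→ AND → 00000100 = 4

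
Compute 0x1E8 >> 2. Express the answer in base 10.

0x1E8 = 111101000
shift right by 2 → 001111010 = 122
(equivalently, floor(488 / 4))

122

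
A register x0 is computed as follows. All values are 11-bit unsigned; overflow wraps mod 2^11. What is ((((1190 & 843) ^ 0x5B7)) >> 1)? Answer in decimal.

730

1190 = 10010100110
843 = 01101001011
→ & → 00000000010 = 2
0x5B7 = 10110110111
→ ^ → 10110110101 = 1461
→ >> 1 → 01011011010 = 730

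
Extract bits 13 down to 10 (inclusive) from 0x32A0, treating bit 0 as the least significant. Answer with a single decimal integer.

12

v = 11001010100000
Shift right by 10: 1100
Mask low 4 bits: 1100 = 12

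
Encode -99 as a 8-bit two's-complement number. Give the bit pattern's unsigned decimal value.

157

99 in 8 bits: 01100011
Invert: 10011100
Add 1:  10011101 = 157
(Check: 2^8 - 99 = 256 - 99 = 157.)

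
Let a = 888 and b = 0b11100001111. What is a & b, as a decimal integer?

888 = 01101111000
b = 11100001111
AND → 01100001000 = 776

776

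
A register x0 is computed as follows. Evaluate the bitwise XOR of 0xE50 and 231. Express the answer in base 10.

3767

0xE50 = 111001010000
231 = 000011100111
XOR → 111010110111 = 3767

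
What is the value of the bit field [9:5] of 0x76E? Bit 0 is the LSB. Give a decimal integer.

v = 11101101110
Shift right by 5: 111011
Mask low 5 bits: 11011 = 27

27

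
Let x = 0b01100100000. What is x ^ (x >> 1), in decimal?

x = 1100100000 = 800
x>>1 = 0110010000
XOR  = 1010110000 = 688
(x ^ (x >> 1) gives the standard binary-reflected Gray code of x.)

688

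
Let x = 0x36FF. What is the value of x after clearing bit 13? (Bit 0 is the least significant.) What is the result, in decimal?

x = 11011011111111
bit 13 is currently 1; clear it via x & ~(1 << 13) = x & ~8192
→ 01011011111111 = 5887

5887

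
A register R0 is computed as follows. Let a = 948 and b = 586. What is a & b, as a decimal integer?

948 = 1110110100
586 = 1001001010
AND → 1000000000 = 512

512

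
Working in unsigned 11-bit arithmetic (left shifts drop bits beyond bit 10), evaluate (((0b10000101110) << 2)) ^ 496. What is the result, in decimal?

0b10000101110 = 10000101110
→ << 2 (mod 2^11) → 00010111000 = 184
496 = 00111110000
→ ^ → 00101001000 = 328

328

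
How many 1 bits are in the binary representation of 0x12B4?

0x12B4 = 1001010110100
Count the 1s: 1 + 1 + 1 + 1 + 1 + 1 = 6

6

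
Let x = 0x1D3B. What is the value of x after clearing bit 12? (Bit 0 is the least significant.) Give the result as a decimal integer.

x = 01110100111011
bit 12 is currently 1; clear it via x & ~(1 << 12) = x & ~4096
→ 00110100111011 = 3387

3387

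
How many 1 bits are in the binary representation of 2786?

6

2786 = 101011100010
Count the 1s: 1 + 1 + 1 + 1 + 1 + 1 = 6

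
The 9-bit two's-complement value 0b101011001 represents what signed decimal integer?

pattern = 101011001 (MSB is 1 ⇒ negative)
Invert: 010100110, add 1 → 010100111 = 167, so the value is -167.
(Equivalently: 345 - 2^9 = 345 - 512 = -167.)

-167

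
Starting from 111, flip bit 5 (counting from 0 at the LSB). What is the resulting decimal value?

79

x = 0000001101111
bit 5 is currently 1; toggle it via x ^ (1 << 5) = x ^ 32
→ 0000001001111 = 79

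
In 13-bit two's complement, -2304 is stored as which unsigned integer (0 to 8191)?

2304 in 13 bits: 0100100000000
Invert: 1011011111111
Add 1:  1011100000000 = 5888
(Check: 2^13 - 2304 = 8192 - 2304 = 5888.)

5888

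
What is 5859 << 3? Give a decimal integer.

5859 = 0001011011100011
shift left by 3 → 1011011100011000 = 46872
(equivalently, 5859 × 2^3 = 5859 × 8)

46872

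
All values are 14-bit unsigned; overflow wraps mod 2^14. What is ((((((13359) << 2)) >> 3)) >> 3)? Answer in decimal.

66

13359 = 11010000101111
→ << 2 (mod 2^14) → 01000010111100 = 4284
→ >> 3 → 00001000010111 = 535
→ >> 3 → 00000001000010 = 66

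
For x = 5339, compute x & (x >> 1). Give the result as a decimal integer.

73

x = 1010011011011 = 5339
x>>1 = 0101001101101
AND  = 0000001001001 = 73
(x & (x >> 1) has a 1 wherever x has two consecutive 1 bits.)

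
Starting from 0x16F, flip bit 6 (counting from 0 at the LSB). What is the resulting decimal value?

x = 101101111
bit 6 is currently 1; toggle it via x ^ (1 << 6) = x ^ 64
→ 100101111 = 303

303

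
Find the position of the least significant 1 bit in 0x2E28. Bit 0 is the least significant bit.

0x2E28 = 10111000101000
Trailing zeros: 3, so the lowest set bit is bit 3 (value 8).

3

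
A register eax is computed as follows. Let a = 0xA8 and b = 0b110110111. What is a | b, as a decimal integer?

0xA8 = 010101000
b = 110110111
 OR → 110111111 = 447

447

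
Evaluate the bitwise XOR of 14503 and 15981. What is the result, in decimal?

1738

14503 = 11100010100111
15981 = 11111001101101
XOR → 00011011001010 = 1738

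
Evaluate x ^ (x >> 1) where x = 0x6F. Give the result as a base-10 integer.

x = 1101111 = 111
x>>1 = 0110111
XOR  = 1011000 = 88
(x ^ (x >> 1) gives the standard binary-reflected Gray code of x.)

88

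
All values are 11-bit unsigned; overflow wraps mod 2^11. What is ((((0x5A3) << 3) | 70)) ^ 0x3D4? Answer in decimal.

1674

0x5A3 = 10110100011
→ << 3 (mod 2^11) → 10100011000 = 1304
70 = 00001000110
→ | → 10101011110 = 1374
0x3D4 = 01111010100
→ ^ → 11010001010 = 1674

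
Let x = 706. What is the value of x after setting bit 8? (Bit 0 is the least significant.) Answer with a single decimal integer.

x = 1011000010
bit 8 is currently 0; set it via x | (1 << 8) = x | 256
→ 1111000010 = 962

962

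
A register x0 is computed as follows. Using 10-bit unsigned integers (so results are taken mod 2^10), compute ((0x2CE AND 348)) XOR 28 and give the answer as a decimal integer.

0x2CE = 1011001110
348 = 0101011100
→ AND → 0001001100 = 76
28 = 0000011100
→ XOR → 0001010000 = 80

80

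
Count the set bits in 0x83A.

0x83A = 100000111010
Count the 1s: 1 + 1 + 1 + 1 + 1 = 5

5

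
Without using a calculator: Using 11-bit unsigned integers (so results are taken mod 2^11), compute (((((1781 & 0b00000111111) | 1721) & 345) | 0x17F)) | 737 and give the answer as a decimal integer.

1023

1781 = 11011110101
0b00000111111 = 00000111111
→ & → 00000110101 = 53
1721 = 11010111001
→ | → 11010111101 = 1725
345 = 00101011001
→ & → 00000011001 = 25
0x17F = 00101111111
→ | → 00101111111 = 383
737 = 01011100001
→ | → 01111111111 = 1023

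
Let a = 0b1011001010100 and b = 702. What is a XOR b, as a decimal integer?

5354

a = 1011001010100
702 = 0001010111110
XOR → 1010011101010 = 5354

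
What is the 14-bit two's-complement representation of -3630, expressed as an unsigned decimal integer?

3630 in 14 bits: 00111000101110
Invert: 11000111010001
Add 1:  11000111010010 = 12754
(Check: 2^14 - 3630 = 16384 - 3630 = 12754.)

12754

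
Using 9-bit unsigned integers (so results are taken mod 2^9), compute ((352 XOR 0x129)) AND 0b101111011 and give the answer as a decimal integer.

352 = 101100000
0x129 = 100101001
→ XOR → 001001001 = 73
0b101111011 = 101111011
→ AND → 001001001 = 73

73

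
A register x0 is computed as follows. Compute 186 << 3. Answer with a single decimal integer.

1488

186 = 00010111010
shift left by 3 → 10111010000 = 1488
(equivalently, 186 × 2^3 = 186 × 8)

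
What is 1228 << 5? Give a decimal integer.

1228 = 0000010011001100
shift left by 5 → 1001100110000000 = 39296
(equivalently, 1228 × 2^5 = 1228 × 32)

39296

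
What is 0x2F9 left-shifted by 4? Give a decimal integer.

12176

0x2F9 = 00001011111001
shift left by 4 → 10111110010000 = 12176
(equivalently, 761 × 2^4 = 761 × 16)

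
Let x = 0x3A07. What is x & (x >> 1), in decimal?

x = 11101000000111 = 14855
x>>1 = 01110100000011
AND  = 01100000000011 = 6147
(x & (x >> 1) has a 1 wherever x has two consecutive 1 bits.)

6147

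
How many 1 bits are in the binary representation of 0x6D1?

0x6D1 = 11011010001
Count the 1s: 1 + 1 + 1 + 1 + 1 + 1 = 6

6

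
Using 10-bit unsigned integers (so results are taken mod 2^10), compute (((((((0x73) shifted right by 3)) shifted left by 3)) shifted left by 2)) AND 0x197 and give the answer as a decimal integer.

384

0x73 = 0001110011
→ shifted right by 3 → 0000001110 = 14
→ shifted left by 3 (mod 2^10) → 0001110000 = 112
→ shifted left by 2 (mod 2^10) → 0111000000 = 448
0x197 = 0110010111
→ AND → 0110000000 = 384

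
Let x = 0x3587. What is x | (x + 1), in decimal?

13711

x = 11010110000111 = 13703
x + 1 = 11010110001000
OR    = 11010110001111 = 13711
(x | (x + 1) sets the lowest cleared bit.)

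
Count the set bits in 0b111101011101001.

10

n = 111101011101001
Count the 1s: 1 + 1 + 1 + 1 + 1 + 1 + 1 + 1 + 1 + 1 = 10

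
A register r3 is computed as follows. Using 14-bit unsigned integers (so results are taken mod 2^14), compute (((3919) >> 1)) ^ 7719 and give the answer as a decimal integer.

3919 = 00111101001111
→ >> 1 → 00011110100111 = 1959
7719 = 01111000100111
→ ^ → 01100110000000 = 6528

6528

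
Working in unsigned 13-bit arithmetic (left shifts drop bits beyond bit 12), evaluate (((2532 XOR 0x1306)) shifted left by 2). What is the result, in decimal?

2532 = 0100111100100
0x1306 = 1001100000110
→ XOR → 1101011100010 = 6882
→ shifted left by 2 (mod 2^13) → 0101110001000 = 2952

2952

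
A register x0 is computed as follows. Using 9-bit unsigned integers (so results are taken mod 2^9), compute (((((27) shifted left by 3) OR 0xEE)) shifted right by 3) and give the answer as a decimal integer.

27 = 000011011
→ shifted left by 3 (mod 2^9) → 011011000 = 216
0xEE = 011101110
→ OR → 011111110 = 254
→ shifted right by 3 → 000011111 = 31

31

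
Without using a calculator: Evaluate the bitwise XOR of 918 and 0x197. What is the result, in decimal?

918 = 1110010110
0x197 = 0110010111
XOR → 1000000001 = 513

513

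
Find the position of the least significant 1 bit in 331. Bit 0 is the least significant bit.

331 = 101001011
Trailing zeros: 0, so the lowest set bit is bit 0 (value 1).

0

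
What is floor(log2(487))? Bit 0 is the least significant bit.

8

487 = 111100111
The topmost 1 is at position 8 (since 2^8 = 256 ≤ 487 < 512).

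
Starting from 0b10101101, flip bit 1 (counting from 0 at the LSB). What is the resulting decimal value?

175

x = 10101101
bit 1 is currently 0; toggle it via x ^ (1 << 1) = x ^ 2
→ 10101111 = 175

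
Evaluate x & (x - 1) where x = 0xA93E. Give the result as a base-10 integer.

x = 1010100100111110 = 43326
x - 1 = 1010100100111101
AND   = 1010100100111100 = 43324
(x & (x - 1) clears the lowest set bit of x.)

43324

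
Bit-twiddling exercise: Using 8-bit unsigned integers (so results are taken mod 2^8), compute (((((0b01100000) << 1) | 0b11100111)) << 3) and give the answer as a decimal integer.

56

0b01100000 = 01100000
→ << 1 (mod 2^8) → 11000000 = 192
0b11100111 = 11100111
→ | → 11100111 = 231
→ << 3 (mod 2^8) → 00111000 = 56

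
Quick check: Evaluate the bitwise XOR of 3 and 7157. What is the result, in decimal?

7158

3 = 0000000000011
7157 = 1101111110101
XOR → 1101111110110 = 7158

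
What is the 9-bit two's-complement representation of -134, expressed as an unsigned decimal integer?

378

134 in 9 bits: 010000110
Invert: 101111001
Add 1:  101111010 = 378
(Check: 2^9 - 134 = 512 - 134 = 378.)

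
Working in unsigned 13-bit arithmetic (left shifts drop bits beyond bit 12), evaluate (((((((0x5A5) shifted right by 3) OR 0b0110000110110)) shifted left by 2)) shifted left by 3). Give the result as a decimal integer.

0x5A5 = 0010110100101
→ shifted right by 3 → 0000010110100 = 180
0b0110000110110 = 0110000110110
→ OR → 0110010110110 = 3254
→ shifted left by 2 (mod 2^13) → 1001011011000 = 4824
→ shifted left by 3 (mod 2^13) → 1011011000000 = 5824

5824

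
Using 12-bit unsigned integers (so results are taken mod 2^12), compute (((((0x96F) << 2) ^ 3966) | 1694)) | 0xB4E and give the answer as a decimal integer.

4062

0x96F = 100101101111
→ << 2 (mod 2^12) → 010110111100 = 1468
3966 = 111101111110
→ ^ → 101011000010 = 2754
1694 = 011010011110
→ | → 111011011110 = 3806
0xB4E = 101101001110
→ | → 111111011110 = 4062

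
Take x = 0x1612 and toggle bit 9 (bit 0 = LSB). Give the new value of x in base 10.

5138

x = 1011000010010
bit 9 is currently 1; toggle it via x ^ (1 << 9) = x ^ 512
→ 1010000010010 = 5138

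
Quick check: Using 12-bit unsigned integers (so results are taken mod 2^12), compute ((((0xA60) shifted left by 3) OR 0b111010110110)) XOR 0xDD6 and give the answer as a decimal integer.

608

0xA60 = 101001100000
→ shifted left by 3 (mod 2^12) → 001100000000 = 768
0b111010110110 = 111010110110
→ OR → 111110110110 = 4022
0xDD6 = 110111010110
→ XOR → 001001100000 = 608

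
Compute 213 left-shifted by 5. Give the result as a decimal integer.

213 = 0000011010101
shift left by 5 → 1101010100000 = 6816
(equivalently, 213 × 2^5 = 213 × 32)

6816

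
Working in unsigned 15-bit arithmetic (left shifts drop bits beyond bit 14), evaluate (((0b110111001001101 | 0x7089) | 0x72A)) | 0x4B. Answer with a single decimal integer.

32751

0b110111001001101 = 110111001001101
0x7089 = 111000010001001
→ | → 111111011001101 = 32461
0x72A = 000011100101010
→ | → 111111111101111 = 32751
0x4B = 000000001001011
→ | → 111111111101111 = 32751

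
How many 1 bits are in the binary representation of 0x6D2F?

10

0x6D2F = 110110100101111
Count the 1s: 1 + 1 + 1 + 1 + 1 + 1 + 1 + 1 + 1 + 1 = 10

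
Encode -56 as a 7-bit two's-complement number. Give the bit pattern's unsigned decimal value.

72

56 in 7 bits: 0111000
Invert: 1000111
Add 1:  1001000 = 72
(Check: 2^7 - 56 = 128 - 56 = 72.)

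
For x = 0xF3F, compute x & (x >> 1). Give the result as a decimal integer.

x = 111100111111 = 3903
x>>1 = 011110011111
AND  = 011100011111 = 1823
(x & (x >> 1) has a 1 wherever x has two consecutive 1 bits.)

1823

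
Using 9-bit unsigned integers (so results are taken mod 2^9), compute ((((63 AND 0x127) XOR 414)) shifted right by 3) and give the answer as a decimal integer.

55

63 = 000111111
0x127 = 100100111
→ AND → 000100111 = 39
414 = 110011110
→ XOR → 110111001 = 441
→ shifted right by 3 → 000110111 = 55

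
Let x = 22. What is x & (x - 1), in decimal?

20

x = 10110 = 22
x - 1 = 10101
AND   = 10100 = 20
(x & (x - 1) clears the lowest set bit of x.)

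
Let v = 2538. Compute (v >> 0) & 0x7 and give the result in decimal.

2

v = 100111101010
Shift right by 0: 100111101010
Mask low 3 bits: 010 = 2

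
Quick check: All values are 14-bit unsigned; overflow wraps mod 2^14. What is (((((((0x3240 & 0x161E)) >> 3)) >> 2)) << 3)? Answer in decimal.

0x3240 = 11001001000000
0x161E = 01011000011110
→ & → 01001000000000 = 4608
→ >> 3 → 00001001000000 = 576
→ >> 2 → 00000010010000 = 144
→ << 3 (mod 2^14) → 00010010000000 = 1152

1152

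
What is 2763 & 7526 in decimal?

2763 = 0101011001011
7526 = 1110101100110
AND → 0100001000010 = 2114

2114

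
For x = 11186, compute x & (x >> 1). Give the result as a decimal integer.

400

x = 10101110110010 = 11186
x>>1 = 01010111011001
AND  = 00000110010000 = 400
(x & (x >> 1) has a 1 wherever x has two consecutive 1 bits.)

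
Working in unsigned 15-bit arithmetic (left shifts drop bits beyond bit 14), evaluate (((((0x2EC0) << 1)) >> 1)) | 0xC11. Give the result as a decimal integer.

11985

0x2EC0 = 010111011000000
→ << 1 (mod 2^15) → 101110110000000 = 23936
→ >> 1 → 010111011000000 = 11968
0xC11 = 000110000010001
→ | → 010111011010001 = 11985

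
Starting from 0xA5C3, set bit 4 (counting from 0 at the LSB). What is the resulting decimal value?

42451

x = 1010010111000011
bit 4 is currently 0; set it via x | (1 << 4) = x | 16
→ 1010010111010011 = 42451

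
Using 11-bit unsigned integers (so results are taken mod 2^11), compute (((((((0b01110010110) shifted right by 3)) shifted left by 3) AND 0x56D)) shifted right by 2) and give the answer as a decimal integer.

64

0b01110010110 = 01110010110
→ shifted right by 3 → 00001110010 = 114
→ shifted left by 3 (mod 2^11) → 01110010000 = 912
0x56D = 10101101101
→ AND → 00100000000 = 256
→ shifted right by 2 → 00001000000 = 64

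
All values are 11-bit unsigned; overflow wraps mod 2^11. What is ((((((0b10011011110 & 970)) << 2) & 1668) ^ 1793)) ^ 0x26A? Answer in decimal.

1899

0b10011011110 = 10011011110
970 = 01111001010
→ & → 00011001010 = 202
→ << 2 (mod 2^11) → 01100101000 = 808
1668 = 11010000100
→ & → 01000000000 = 512
1793 = 11100000001
→ ^ → 10100000001 = 1281
0x26A = 01001101010
→ ^ → 11101101011 = 1899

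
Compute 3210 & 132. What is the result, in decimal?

128

3210 = 110010001010
132 = 000010000100
AND → 000010000000 = 128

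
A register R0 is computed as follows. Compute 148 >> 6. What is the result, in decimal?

2

148 = 10010100
shift right by 6 → 00000010 = 2
(equivalently, floor(148 / 64))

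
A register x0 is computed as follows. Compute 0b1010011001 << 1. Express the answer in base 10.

x = 01010011001
shift left by 1 → 10100110010 = 1330
(equivalently, 665 × 2^1 = 665 × 2)

1330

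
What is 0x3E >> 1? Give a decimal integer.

31

0x3E = 111110
shift right by 1 → 011111 = 31
(equivalently, floor(62 / 2))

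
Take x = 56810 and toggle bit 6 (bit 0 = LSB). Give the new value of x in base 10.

56746

x = 1101110111101010
bit 6 is currently 1; toggle it via x ^ (1 << 6) = x ^ 64
→ 1101110110101010 = 56746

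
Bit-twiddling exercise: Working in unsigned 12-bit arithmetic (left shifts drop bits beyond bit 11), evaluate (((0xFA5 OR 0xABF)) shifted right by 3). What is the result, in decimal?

0xFA5 = 111110100101
0xABF = 101010111111
→ OR → 111110111111 = 4031
→ shifted right by 3 → 000111110111 = 503

503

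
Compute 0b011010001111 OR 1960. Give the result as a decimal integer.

a = 11010001111
1960 = 11110101000
 OR → 11110101111 = 1967

1967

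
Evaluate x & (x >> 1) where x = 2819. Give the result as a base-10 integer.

257

x = 101100000011 = 2819
x>>1 = 010110000001
AND  = 000100000001 = 257
(x & (x >> 1) has a 1 wherever x has two consecutive 1 bits.)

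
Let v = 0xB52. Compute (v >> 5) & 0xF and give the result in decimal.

v = 101101010010
Shift right by 5: 1011010
Mask low 4 bits: 1010 = 10

10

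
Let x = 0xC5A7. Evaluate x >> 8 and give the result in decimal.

0xC5A7 = 1100010110100111
shift right by 8 → 0000000011000101 = 197
(equivalently, floor(50599 / 256))

197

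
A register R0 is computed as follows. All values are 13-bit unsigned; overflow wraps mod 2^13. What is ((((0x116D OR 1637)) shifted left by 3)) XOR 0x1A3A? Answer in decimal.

338

0x116D = 1000101101101
1637 = 0011001100101
→ OR → 1011101101101 = 5997
→ shifted left by 3 (mod 2^13) → 1101101101000 = 7016
0x1A3A = 1101000111010
→ XOR → 0000101010010 = 338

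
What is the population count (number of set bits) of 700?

700 = 1010111100
Count the 1s: 1 + 1 + 1 + 1 + 1 + 1 = 6

6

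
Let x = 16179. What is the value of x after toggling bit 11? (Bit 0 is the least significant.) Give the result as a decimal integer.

14131

x = 11111100110011
bit 11 is currently 1; toggle it via x ^ (1 << 11) = x ^ 2048
→ 11011100110011 = 14131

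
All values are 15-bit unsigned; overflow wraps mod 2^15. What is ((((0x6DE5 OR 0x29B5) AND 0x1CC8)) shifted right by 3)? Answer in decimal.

408

0x6DE5 = 110110111100101
0x29B5 = 010100110110101
→ OR → 110110111110101 = 28149
0x1CC8 = 001110011001000
→ AND → 000110011000000 = 3264
→ shifted right by 3 → 000000110011000 = 408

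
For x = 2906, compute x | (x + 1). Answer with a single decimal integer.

2907

x = 101101011010 = 2906
x + 1 = 101101011011
OR    = 101101011011 = 2907
(x | (x + 1) sets the lowest cleared bit.)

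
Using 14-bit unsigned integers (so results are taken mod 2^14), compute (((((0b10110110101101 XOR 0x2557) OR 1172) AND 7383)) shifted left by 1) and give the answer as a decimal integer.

6572

0b10110110101101 = 10110110101101
0x2557 = 10010101010111
→ XOR → 00100011111010 = 2298
1172 = 00010010010100
→ OR → 00110011111110 = 3326
7383 = 01110011010111
→ AND → 00110011010110 = 3286
→ shifted left by 1 (mod 2^14) → 01100110101100 = 6572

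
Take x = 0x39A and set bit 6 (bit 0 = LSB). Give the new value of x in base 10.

986

x = 01110011010
bit 6 is currently 0; set it via x | (1 << 6) = x | 64
→ 01111011010 = 986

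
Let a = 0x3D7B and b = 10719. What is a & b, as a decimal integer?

10587

0x3D7B = 11110101111011
10719 = 10100111011111
AND → 10100101011011 = 10587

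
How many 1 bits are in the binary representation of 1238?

1238 = 10011010110
Count the 1s: 1 + 1 + 1 + 1 + 1 + 1 = 6

6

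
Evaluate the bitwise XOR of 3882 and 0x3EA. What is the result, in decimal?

3882 = 111100101010
0x3EA = 001111101010
XOR → 110011000000 = 3264

3264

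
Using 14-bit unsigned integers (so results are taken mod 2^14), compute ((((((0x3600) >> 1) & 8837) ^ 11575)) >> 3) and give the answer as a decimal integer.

0x3600 = 11011000000000
→ >> 1 → 01101100000000 = 6912
8837 = 10001010000101
→ & → 00001000000000 = 512
11575 = 10110100110111
→ ^ → 10111100110111 = 12087
→ >> 3 → 00010111100110 = 1510

1510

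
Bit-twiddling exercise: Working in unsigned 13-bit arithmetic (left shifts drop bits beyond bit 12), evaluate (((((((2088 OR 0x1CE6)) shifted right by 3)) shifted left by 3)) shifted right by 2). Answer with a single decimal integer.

1850

2088 = 0100000101000
0x1CE6 = 1110011100110
→ OR → 1110011101110 = 7406
→ shifted right by 3 → 0001110011101 = 925
→ shifted left by 3 (mod 2^13) → 1110011101000 = 7400
→ shifted right by 2 → 0011100111010 = 1850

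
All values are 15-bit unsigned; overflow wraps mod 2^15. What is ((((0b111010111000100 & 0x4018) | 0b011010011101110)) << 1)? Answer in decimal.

27100

0b111010111000100 = 111010111000100
0x4018 = 100000000011000
→ & → 100000000000000 = 16384
0b011010011101110 = 011010011101110
→ | → 111010011101110 = 29934
→ << 1 (mod 2^15) → 110100111011100 = 27100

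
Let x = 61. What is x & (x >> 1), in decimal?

28

x = 111101 = 61
x>>1 = 011110
AND  = 011100 = 28
(x & (x >> 1) has a 1 wherever x has two consecutive 1 bits.)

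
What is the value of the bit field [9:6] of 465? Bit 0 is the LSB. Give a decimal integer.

v = 00111010001
Shift right by 6: 00111
Mask low 4 bits: 0111 = 7

7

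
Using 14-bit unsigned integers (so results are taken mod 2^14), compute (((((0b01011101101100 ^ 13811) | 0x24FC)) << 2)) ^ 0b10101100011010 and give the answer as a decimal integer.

12518

0b01011101101100 = 01011101101100
13811 = 11010111110011
→ ^ → 10001010011111 = 8863
0x24FC = 10010011111100
→ | → 10011011111111 = 9983
→ << 2 (mod 2^14) → 01101111111100 = 7164
0b10101100011010 = 10101100011010
→ ^ → 11000011100110 = 12518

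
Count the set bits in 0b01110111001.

7

n = 1110111001
Count the 1s: 1 + 1 + 1 + 1 + 1 + 1 + 1 = 7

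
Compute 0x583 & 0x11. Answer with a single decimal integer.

1

0x583 = 10110000011
0x11 = 00000010001
AND → 00000000001 = 1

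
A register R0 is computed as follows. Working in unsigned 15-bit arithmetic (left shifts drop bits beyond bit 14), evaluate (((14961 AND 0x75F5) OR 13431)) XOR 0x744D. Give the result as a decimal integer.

16442

14961 = 011101001110001
0x75F5 = 111010111110101
→ AND → 011000001110001 = 12401
13431 = 011010001110111
→ OR → 011010001110111 = 13431
0x744D = 111010001001101
→ XOR → 100000000111010 = 16442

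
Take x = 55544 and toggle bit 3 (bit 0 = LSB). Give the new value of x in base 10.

55536

x = 1101100011111000
bit 3 is currently 1; toggle it via x ^ (1 << 3) = x ^ 8
→ 1101100011110000 = 55536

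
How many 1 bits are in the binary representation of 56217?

10

56217 = 1101101110011001
Count the 1s: 1 + 1 + 1 + 1 + 1 + 1 + 1 + 1 + 1 + 1 = 10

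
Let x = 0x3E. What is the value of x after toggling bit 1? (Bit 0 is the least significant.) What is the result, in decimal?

x = 000111110
bit 1 is currently 1; toggle it via x ^ (1 << 1) = x ^ 2
→ 000111100 = 60

60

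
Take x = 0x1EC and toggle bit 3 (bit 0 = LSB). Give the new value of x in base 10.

x = 111101100
bit 3 is currently 1; toggle it via x ^ (1 << 3) = x ^ 8
→ 111100100 = 484

484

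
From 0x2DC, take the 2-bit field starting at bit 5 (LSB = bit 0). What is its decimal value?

2

v = 01011011100
Shift right by 5: 010110
Mask low 2 bits: 10 = 2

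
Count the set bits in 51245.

51245 = 1100100000101101
Count the 1s: 1 + 1 + 1 + 1 + 1 + 1 + 1 = 7

7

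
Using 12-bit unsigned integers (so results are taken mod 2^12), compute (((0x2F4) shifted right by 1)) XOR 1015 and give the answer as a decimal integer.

0x2F4 = 001011110100
→ shifted right by 1 → 000101111010 = 378
1015 = 001111110111
→ XOR → 001010001101 = 653

653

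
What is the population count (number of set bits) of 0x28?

2

0x28 = 101000
Count the 1s: 1 + 1 = 2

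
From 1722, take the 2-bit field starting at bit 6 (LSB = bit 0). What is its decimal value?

2

v = 11010111010
Shift right by 6: 11010
Mask low 2 bits: 10 = 2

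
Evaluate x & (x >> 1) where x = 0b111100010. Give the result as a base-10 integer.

x = 111100010 = 482
x>>1 = 011110001
AND  = 011100000 = 224
(x & (x >> 1) has a 1 wherever x has two consecutive 1 bits.)

224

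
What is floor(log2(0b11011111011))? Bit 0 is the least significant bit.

0b11011111011 = 11011111011
The topmost 1 is at position 10 (since 2^10 = 1024 ≤ 1787 < 2048).

10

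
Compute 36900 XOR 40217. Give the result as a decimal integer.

3389

36900 = 1001000000100100
40217 = 1001110100011001
XOR → 0000110100111101 = 3389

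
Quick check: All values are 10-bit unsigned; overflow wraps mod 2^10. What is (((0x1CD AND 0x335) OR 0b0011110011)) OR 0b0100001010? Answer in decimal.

0x1CD = 0111001101
0x335 = 1100110101
→ AND → 0100000101 = 261
0b0011110011 = 0011110011
→ OR → 0111110111 = 503
0b0100001010 = 0100001010
→ OR → 0111111111 = 511

511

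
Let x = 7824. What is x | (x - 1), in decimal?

7839

x = 1111010010000 = 7824
x - 1 = 1111010001111
OR    = 1111010011111 = 7839
(x | (x - 1) sets all bits below the lowest set bit.)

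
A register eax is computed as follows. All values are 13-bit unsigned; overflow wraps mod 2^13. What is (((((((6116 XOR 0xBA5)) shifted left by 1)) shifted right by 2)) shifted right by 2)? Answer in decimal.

392

6116 = 1011111100100
0xBA5 = 0101110100101
→ XOR → 1110001000001 = 7233
→ shifted left by 1 (mod 2^13) → 1100010000010 = 6274
→ shifted right by 2 → 0011000100000 = 1568
→ shifted right by 2 → 0000110001000 = 392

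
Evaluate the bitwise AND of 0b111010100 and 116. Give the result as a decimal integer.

a = 111010100
116 = 001110100
AND → 001010100 = 84

84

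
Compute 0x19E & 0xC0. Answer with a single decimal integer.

0x19E = 110011110
0xC0 = 011000000
AND → 010000000 = 128

128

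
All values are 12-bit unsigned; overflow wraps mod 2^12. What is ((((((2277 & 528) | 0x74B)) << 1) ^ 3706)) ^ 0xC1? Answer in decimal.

2277 = 100011100101
528 = 001000010000
→ & → 000000000000 = 0
0x74B = 011101001011
→ | → 011101001011 = 1867
→ << 1 (mod 2^12) → 111010010110 = 3734
3706 = 111001111010
→ ^ → 000011101100 = 236
0xC1 = 000011000001
→ ^ → 000000101101 = 45

45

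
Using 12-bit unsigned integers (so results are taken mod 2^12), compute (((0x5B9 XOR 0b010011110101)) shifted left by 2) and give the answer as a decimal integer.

1328

0x5B9 = 010110111001
0b010011110101 = 010011110101
→ XOR → 000101001100 = 332
→ shifted left by 2 (mod 2^12) → 010100110000 = 1328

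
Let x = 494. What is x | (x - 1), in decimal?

495

x = 111101110 = 494
x - 1 = 111101101
OR    = 111101111 = 495
(x | (x - 1) sets all bits below the lowest set bit.)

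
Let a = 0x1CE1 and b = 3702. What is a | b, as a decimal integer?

7927

0x1CE1 = 1110011100001
3702 = 0111001110110
 OR → 1111011110111 = 7927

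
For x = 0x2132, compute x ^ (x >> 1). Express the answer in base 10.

x = 10000100110010 = 8498
x>>1 = 01000010011001
XOR  = 11000110101011 = 12715
(x ^ (x >> 1) gives the standard binary-reflected Gray code of x.)

12715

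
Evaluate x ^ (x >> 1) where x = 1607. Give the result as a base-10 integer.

1380

x = 11001000111 = 1607
x>>1 = 01100100011
XOR  = 10101100100 = 1380
(x ^ (x >> 1) gives the standard binary-reflected Gray code of x.)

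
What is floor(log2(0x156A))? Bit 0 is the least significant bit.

0x156A = 1010101101010
The topmost 1 is at position 12 (since 2^12 = 4096 ≤ 5482 < 8192).

12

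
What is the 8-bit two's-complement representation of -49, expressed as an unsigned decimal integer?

207

49 in 8 bits: 00110001
Invert: 11001110
Add 1:  11001111 = 207
(Check: 2^8 - 49 = 256 - 49 = 207.)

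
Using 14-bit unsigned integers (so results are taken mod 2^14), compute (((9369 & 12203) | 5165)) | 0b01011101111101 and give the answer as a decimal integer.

9369 = 10010010011001
12203 = 10111110101011
→ & → 10010010001001 = 9353
5165 = 01010000101101
→ | → 11010010101101 = 13485
0b01011101111101 = 01011101111101
→ | → 11011111111101 = 14333

14333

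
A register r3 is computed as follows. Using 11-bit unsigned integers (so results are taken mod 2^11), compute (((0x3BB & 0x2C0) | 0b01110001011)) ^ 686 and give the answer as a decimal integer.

293

0x3BB = 01110111011
0x2C0 = 01011000000
→ & → 01010000000 = 640
0b01110001011 = 01110001011
→ | → 01110001011 = 907
686 = 01010101110
→ ^ → 00100100101 = 293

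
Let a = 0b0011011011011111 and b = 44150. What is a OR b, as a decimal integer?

48895

a = 0011011011011111
44150 = 1010110001110110
 OR → 1011111011111111 = 48895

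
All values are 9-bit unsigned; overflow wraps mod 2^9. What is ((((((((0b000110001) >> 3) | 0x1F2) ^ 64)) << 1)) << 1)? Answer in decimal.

0b000110001 = 000110001
→ >> 3 → 000000110 = 6
0x1F2 = 111110010
→ | → 111110110 = 502
64 = 001000000
→ ^ → 110110110 = 438
→ << 1 (mod 2^9) → 101101100 = 364
→ << 1 (mod 2^9) → 011011000 = 216

216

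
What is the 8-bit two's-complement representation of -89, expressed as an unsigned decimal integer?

89 in 8 bits: 01011001
Invert: 10100110
Add 1:  10100111 = 167
(Check: 2^8 - 89 = 256 - 89 = 167.)

167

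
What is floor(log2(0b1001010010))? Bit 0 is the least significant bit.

9

0b1001010010 = 1001010010
The topmost 1 is at position 9 (since 2^9 = 512 ≤ 594 < 1024).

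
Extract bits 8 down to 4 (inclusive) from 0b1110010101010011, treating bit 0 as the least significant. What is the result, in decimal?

v = 1110010101010011
Shift right by 4: 111001010101
Mask low 5 bits: 10101 = 21

21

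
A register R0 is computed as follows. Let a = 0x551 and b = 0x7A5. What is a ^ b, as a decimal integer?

756

0x551 = 10101010001
0x7A5 = 11110100101
XOR → 01011110100 = 756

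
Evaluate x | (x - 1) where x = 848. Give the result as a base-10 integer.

863

x = 1101010000 = 848
x - 1 = 1101001111
OR    = 1101011111 = 863
(x | (x - 1) sets all bits below the lowest set bit.)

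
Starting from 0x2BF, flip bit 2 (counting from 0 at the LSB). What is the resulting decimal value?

x = 1010111111
bit 2 is currently 1; toggle it via x ^ (1 << 2) = x ^ 4
→ 1010111011 = 699

699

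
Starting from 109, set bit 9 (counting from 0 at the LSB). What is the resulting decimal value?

621

x = 0000001101101
bit 9 is currently 0; set it via x | (1 << 9) = x | 512
→ 0001001101101 = 621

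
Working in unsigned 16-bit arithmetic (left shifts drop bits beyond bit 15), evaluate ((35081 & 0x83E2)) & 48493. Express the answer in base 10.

33024

35081 = 1000100100001001
0x83E2 = 1000001111100010
→ & → 1000000100000000 = 33024
48493 = 1011110101101101
→ & → 1000000100000000 = 33024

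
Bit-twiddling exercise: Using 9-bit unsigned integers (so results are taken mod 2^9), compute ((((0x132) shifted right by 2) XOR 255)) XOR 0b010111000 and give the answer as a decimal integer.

11

0x132 = 100110010
→ shifted right by 2 → 001001100 = 76
255 = 011111111
→ XOR → 010110011 = 179
0b010111000 = 010111000
→ XOR → 000001011 = 11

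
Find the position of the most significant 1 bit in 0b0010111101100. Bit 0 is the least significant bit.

0b0010111101100 = 10111101100
The topmost 1 is at position 10 (since 2^10 = 1024 ≤ 1516 < 2048).

10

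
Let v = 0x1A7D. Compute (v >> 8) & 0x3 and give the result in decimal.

2

v = 001101001111101
Shift right by 8: 0011010
Mask low 2 bits: 10 = 2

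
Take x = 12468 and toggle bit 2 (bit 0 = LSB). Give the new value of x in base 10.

x = 11000010110100
bit 2 is currently 1; toggle it via x ^ (1 << 2) = x ^ 4
→ 11000010110000 = 12464

12464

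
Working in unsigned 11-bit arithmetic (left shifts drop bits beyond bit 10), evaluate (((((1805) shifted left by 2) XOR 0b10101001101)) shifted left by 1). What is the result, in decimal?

1805 = 11100001101
→ shifted left by 2 (mod 2^11) → 10000110100 = 1076
0b10101001101 = 10101001101
→ XOR → 00101111001 = 377
→ shifted left by 1 (mod 2^11) → 01011110010 = 754

754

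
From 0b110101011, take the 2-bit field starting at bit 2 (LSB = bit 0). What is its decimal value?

2

v = 110101011
Shift right by 2: 1101010
Mask low 2 bits: 10 = 2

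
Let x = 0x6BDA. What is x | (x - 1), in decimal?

x = 110101111011010 = 27610
x - 1 = 110101111011001
OR    = 110101111011011 = 27611
(x | (x - 1) sets all bits below the lowest set bit.)

27611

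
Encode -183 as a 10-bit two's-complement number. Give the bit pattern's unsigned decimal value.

841

183 in 10 bits: 0010110111
Invert: 1101001000
Add 1:  1101001001 = 841
(Check: 2^10 - 183 = 1024 - 183 = 841.)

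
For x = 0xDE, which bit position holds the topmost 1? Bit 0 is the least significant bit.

7

0xDE = 11011110
The topmost 1 is at position 7 (since 2^7 = 128 ≤ 222 < 256).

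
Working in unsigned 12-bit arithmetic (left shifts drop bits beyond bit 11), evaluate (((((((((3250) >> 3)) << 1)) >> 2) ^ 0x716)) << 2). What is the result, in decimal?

3956

3250 = 110010110010
→ >> 3 → 000110010110 = 406
→ << 1 (mod 2^12) → 001100101100 = 812
→ >> 2 → 000011001011 = 203
0x716 = 011100010110
→ ^ → 011111011101 = 2013
→ << 2 (mod 2^12) → 111101110100 = 3956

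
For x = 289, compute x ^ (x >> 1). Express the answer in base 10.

433

x = 100100001 = 289
x>>1 = 010010000
XOR  = 110110001 = 433
(x ^ (x >> 1) gives the standard binary-reflected Gray code of x.)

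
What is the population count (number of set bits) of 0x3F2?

0x3F2 = 1111110010
Count the 1s: 1 + 1 + 1 + 1 + 1 + 1 + 1 = 7

7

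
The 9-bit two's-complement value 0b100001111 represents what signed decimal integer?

-241

pattern = 100001111 (MSB is 1 ⇒ negative)
Invert: 011110000, add 1 → 011110001 = 241, so the value is -241.
(Equivalently: 271 - 2^9 = 271 - 512 = -241.)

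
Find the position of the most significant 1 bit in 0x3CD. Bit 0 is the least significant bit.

0x3CD = 1111001101
The topmost 1 is at position 9 (since 2^9 = 512 ≤ 973 < 1024).

9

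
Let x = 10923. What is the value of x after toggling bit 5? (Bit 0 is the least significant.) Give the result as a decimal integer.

10891

x = 10101010101011
bit 5 is currently 1; toggle it via x ^ (1 << 5) = x ^ 32
→ 10101010001011 = 10891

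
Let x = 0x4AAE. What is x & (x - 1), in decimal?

x = 100101010101110 = 19118
x - 1 = 100101010101101
AND   = 100101010101100 = 19116
(x & (x - 1) clears the lowest set bit of x.)

19116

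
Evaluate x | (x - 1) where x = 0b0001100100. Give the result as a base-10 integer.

x = 1100100 = 100
x - 1 = 1100011
OR    = 1100111 = 103
(x | (x - 1) sets all bits below the lowest set bit.)

103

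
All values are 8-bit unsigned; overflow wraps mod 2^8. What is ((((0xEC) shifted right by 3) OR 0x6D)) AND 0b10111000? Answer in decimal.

0xEC = 11101100
→ shifted right by 3 → 00011101 = 29
0x6D = 01101101
→ OR → 01111101 = 125
0b10111000 = 10111000
→ AND → 00111000 = 56

56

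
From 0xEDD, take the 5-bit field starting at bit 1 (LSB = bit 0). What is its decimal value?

v = 111011011101
Shift right by 1: 11101101110
Mask low 5 bits: 01110 = 14

14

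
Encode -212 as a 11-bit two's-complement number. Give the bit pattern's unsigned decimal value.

1836

212 in 11 bits: 00011010100
Invert: 11100101011
Add 1:  11100101100 = 1836
(Check: 2^11 - 212 = 2048 - 212 = 1836.)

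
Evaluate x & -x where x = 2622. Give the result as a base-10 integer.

2

x = 101000111110 = 2622
-x (two's complement) = …010111000010
AND   = 000000000010 = 2
(x & -x isolates the lowest set bit of x.)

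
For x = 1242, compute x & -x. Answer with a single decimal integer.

2

x = 10011011010 = 1242
-x (two's complement) = …01100100110
AND   = 00000000010 = 2
(x & -x isolates the lowest set bit of x.)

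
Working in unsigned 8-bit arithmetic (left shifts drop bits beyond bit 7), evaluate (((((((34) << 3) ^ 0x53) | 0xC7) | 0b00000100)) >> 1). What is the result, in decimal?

34 = 00100010
→ << 3 (mod 2^8) → 00010000 = 16
0x53 = 01010011
→ ^ → 01000011 = 67
0xC7 = 11000111
→ | → 11000111 = 199
0b00000100 = 00000100
→ | → 11000111 = 199
→ >> 1 → 01100011 = 99

99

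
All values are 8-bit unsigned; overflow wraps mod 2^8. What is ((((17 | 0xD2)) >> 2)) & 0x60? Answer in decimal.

32

17 = 00010001
0xD2 = 11010010
→ | → 11010011 = 211
→ >> 2 → 00110100 = 52
0x60 = 01100000
→ & → 00100000 = 32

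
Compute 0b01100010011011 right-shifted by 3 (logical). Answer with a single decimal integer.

x = 1100010011011
shift right by 3 → 0001100010011 = 787
(equivalently, floor(6299 / 8))

787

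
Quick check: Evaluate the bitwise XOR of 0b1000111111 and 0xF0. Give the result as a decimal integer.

719

a = 1000111111
0xF0 = 0011110000
XOR → 1011001111 = 719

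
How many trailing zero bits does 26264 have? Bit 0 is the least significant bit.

3

26264 = 110011010011000
Trailing zeros: 3, so the lowest set bit is bit 3 (value 8).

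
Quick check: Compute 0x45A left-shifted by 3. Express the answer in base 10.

0x45A = 00010001011010
shift left by 3 → 10001011010000 = 8912
(equivalently, 1114 × 2^3 = 1114 × 8)

8912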